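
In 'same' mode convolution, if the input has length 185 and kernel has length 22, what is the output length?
'Same' mode returns an output with the same length as the input: 185

185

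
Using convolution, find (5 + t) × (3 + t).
Ascending coefficients: a = [5, 1], b = [3, 1]. c[0] = 5×3 = 15; c[1] = 5×1 + 1×3 = 8; c[2] = 1×1 = 1. Result coefficients: [15, 8, 1] → 15 + 8t + t^2

15 + 8t + t^2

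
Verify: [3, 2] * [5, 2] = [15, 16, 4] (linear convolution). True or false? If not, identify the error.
Recompute linear convolution of [3, 2] and [5, 2]: y[0] = 3×5 = 15; y[1] = 3×2 + 2×5 = 16; y[2] = 2×2 = 4 → [15, 16, 4]. Given [15, 16, 4] matches, so answer: Yes

Yes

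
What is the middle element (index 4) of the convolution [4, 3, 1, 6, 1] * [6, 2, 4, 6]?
Use y[k] = Σ_i a[i]·b[k-i] at k=4. y[4] = 3×6 + 1×4 + 6×2 + 1×6 = 40

40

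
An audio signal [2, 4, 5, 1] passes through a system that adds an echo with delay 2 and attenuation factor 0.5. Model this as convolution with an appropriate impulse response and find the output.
Direct-path + delayed-attenuated-path model → impulse response h = [1, 0, 0.5] (1 at lag 0, 0.5 at lag 2). Output y[n] = x[n] + 0.5·x[n - 2] (with x[n] = 0 outside 0..3): y[0] = 2 + 0.5×0 = 2; y[1] = 4 + 0.5×0 = 4; y[2] = 5 + 0.5×2 = 6.0; y[3] = 1 + 0.5×4 = 3.0; y[4] = 0 + 0.5×5 = 2.5; y[5] = 0 + 0.5×1 = 0.5. So y = [2, 4, 6.0, 3.0, 2.5, 0.5]

[2, 4, 6.0, 3.0, 2.5, 0.5]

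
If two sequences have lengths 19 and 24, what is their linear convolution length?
Linear/full convolution length: m + n - 1 = 19 + 24 - 1 = 42

42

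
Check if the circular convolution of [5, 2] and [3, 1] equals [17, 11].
Recompute circular convolution of [5, 2] and [3, 1]: y[0] = 5×3 + 2×1 = 17; y[1] = 5×1 + 2×3 = 11 → [17, 11]. Given [17, 11] matches, so answer: Yes

Yes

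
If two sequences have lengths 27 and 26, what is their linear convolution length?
Linear/full convolution length: m + n - 1 = 27 + 26 - 1 = 52

52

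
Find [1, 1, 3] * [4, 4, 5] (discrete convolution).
y[0] = 1×4 = 4; y[1] = 1×4 + 1×4 = 8; y[2] = 1×5 + 1×4 + 3×4 = 21; y[3] = 1×5 + 3×4 = 17; y[4] = 3×5 = 15

[4, 8, 21, 17, 15]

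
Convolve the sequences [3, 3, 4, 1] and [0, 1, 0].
y[0] = 3×0 = 0; y[1] = 3×1 + 3×0 = 3; y[2] = 3×0 + 3×1 + 4×0 = 3; y[3] = 3×0 + 4×1 + 1×0 = 4; y[4] = 4×0 + 1×1 = 1; y[5] = 1×0 = 0

[0, 3, 3, 4, 1, 0]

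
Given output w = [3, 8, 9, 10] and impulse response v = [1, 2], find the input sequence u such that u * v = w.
Deconvolve w=[3, 8, 9, 10] by v=[1, 2]. Since v[0]=1, solve forward: u[0] = w[0] / 1 = 3; u[1] = (w[1] - 3×2) / 1 = 2; u[2] = (w[2] - 2×2) / 1 = 5. So u = [3, 2, 5]. Check by forward convolution: w[0] = 3×1 = 3; w[1] = 3×2 + 2×1 = 8; w[2] = 2×2 + 5×1 = 9; w[3] = 5×2 = 10

[3, 2, 5]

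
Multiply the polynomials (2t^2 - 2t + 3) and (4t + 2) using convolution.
Ascending coefficients: a = [3, -2, 2], b = [2, 4]. c[0] = 3×2 = 6; c[1] = 3×4 + -2×2 = 8; c[2] = -2×4 + 2×2 = -4; c[3] = 2×4 = 8. Result coefficients: [6, 8, -4, 8] → 8t^3 - 4t^2 + 8t + 6

8t^3 - 4t^2 + 8t + 6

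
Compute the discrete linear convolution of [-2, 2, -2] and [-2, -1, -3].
y[0] = -2×-2 = 4; y[1] = -2×-1 + 2×-2 = -2; y[2] = -2×-3 + 2×-1 + -2×-2 = 8; y[3] = 2×-3 + -2×-1 = -4; y[4] = -2×-3 = 6

[4, -2, 8, -4, 6]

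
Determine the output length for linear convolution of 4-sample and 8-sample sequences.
Linear/full convolution length: m + n - 1 = 4 + 8 - 1 = 11

11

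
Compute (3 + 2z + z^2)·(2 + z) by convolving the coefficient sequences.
Ascending coefficients: a = [3, 2, 1], b = [2, 1]. c[0] = 3×2 = 6; c[1] = 3×1 + 2×2 = 7; c[2] = 2×1 + 1×2 = 4; c[3] = 1×1 = 1. Result coefficients: [6, 7, 4, 1] → 6 + 7z + 4z^2 + z^3

6 + 7z + 4z^2 + z^3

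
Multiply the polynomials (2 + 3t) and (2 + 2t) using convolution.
Ascending coefficients: a = [2, 3], b = [2, 2]. c[0] = 2×2 = 4; c[1] = 2×2 + 3×2 = 10; c[2] = 3×2 = 6. Result coefficients: [4, 10, 6] → 4 + 10t + 6t^2

4 + 10t + 6t^2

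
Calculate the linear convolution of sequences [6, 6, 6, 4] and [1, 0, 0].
y[0] = 6×1 = 6; y[1] = 6×0 + 6×1 = 6; y[2] = 6×0 + 6×0 + 6×1 = 6; y[3] = 6×0 + 6×0 + 4×1 = 4; y[4] = 6×0 + 4×0 = 0; y[5] = 4×0 = 0

[6, 6, 6, 4, 0, 0]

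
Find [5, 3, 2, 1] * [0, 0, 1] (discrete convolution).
y[0] = 5×0 = 0; y[1] = 5×0 + 3×0 = 0; y[2] = 5×1 + 3×0 + 2×0 = 5; y[3] = 3×1 + 2×0 + 1×0 = 3; y[4] = 2×1 + 1×0 = 2; y[5] = 1×1 = 1

[0, 0, 5, 3, 2, 1]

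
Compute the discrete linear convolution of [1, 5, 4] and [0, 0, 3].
y[0] = 1×0 = 0; y[1] = 1×0 + 5×0 = 0; y[2] = 1×3 + 5×0 + 4×0 = 3; y[3] = 5×3 + 4×0 = 15; y[4] = 4×3 = 12

[0, 0, 3, 15, 12]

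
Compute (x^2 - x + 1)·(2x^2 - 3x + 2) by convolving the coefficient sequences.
Ascending coefficients: a = [1, -1, 1], b = [2, -3, 2]. c[0] = 1×2 = 2; c[1] = 1×-3 + -1×2 = -5; c[2] = 1×2 + -1×-3 + 1×2 = 7; c[3] = -1×2 + 1×-3 = -5; c[4] = 1×2 = 2. Result coefficients: [2, -5, 7, -5, 2] → 2x^4 - 5x^3 + 7x^2 - 5x + 2

2x^4 - 5x^3 + 7x^2 - 5x + 2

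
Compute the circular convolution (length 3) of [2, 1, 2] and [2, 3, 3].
Use y[k] = Σ_j x[j]·h[(k-j) mod 3]. y[0] = 2×2 + 1×3 + 2×3 = 13; y[1] = 2×3 + 1×2 + 2×3 = 14; y[2] = 2×3 + 1×3 + 2×2 = 13. Result: [13, 14, 13]

[13, 14, 13]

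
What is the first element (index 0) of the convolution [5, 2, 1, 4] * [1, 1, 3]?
Use y[k] = Σ_i a[i]·b[k-i] at k=0. y[0] = 5×1 = 5

5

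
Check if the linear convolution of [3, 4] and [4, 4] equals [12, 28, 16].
Recompute linear convolution of [3, 4] and [4, 4]: y[0] = 3×4 = 12; y[1] = 3×4 + 4×4 = 28; y[2] = 4×4 = 16 → [12, 28, 16]. Given [12, 28, 16] matches, so answer: Yes

Yes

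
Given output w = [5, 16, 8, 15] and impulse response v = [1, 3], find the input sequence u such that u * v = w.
Deconvolve w=[5, 16, 8, 15] by v=[1, 3]. Since v[0]=1, solve forward: u[0] = w[0] / 1 = 5; u[1] = (w[1] - 5×3) / 1 = 1; u[2] = (w[2] - 1×3) / 1 = 5. So u = [5, 1, 5]. Check by forward convolution: w[0] = 5×1 = 5; w[1] = 5×3 + 1×1 = 16; w[2] = 1×3 + 5×1 = 8; w[3] = 5×3 = 15

[5, 1, 5]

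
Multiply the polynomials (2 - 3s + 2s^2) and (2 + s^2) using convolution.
Ascending coefficients: a = [2, -3, 2], b = [2, 0, 1]. c[0] = 2×2 = 4; c[1] = 2×0 + -3×2 = -6; c[2] = 2×1 + -3×0 + 2×2 = 6; c[3] = -3×1 + 2×0 = -3; c[4] = 2×1 = 2. Result coefficients: [4, -6, 6, -3, 2] → 4 - 6s + 6s^2 - 3s^3 + 2s^4

4 - 6s + 6s^2 - 3s^3 + 2s^4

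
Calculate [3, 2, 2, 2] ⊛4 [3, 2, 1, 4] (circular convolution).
Use y[k] = Σ_j u[j]·v[(k-j) mod 4]. y[0] = 3×3 + 2×4 + 2×1 + 2×2 = 23; y[1] = 3×2 + 2×3 + 2×4 + 2×1 = 22; y[2] = 3×1 + 2×2 + 2×3 + 2×4 = 21; y[3] = 3×4 + 2×1 + 2×2 + 2×3 = 24. Result: [23, 22, 21, 24]

[23, 22, 21, 24]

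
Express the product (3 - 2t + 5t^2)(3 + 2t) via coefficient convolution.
Ascending coefficients: a = [3, -2, 5], b = [3, 2]. c[0] = 3×3 = 9; c[1] = 3×2 + -2×3 = 0; c[2] = -2×2 + 5×3 = 11; c[3] = 5×2 = 10. Result coefficients: [9, 0, 11, 10] → 9 + 11t^2 + 10t^3

9 + 11t^2 + 10t^3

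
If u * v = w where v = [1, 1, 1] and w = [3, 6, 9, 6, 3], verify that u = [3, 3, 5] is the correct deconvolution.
Forward-compute [3, 3, 5] * [1, 1, 1]: w[0] = 3×1 = 3; w[1] = 3×1 + 3×1 = 6; w[2] = 3×1 + 3×1 + 5×1 = 11; w[3] = 3×1 + 5×1 = 8; w[4] = 5×1 = 5 → [3, 6, 11, 8, 5]. Does not match given w = [3, 6, 9, 6, 3].

Not verified. [3, 3, 5] * [1, 1, 1] = [3, 6, 11, 8, 5], which differs from [3, 6, 9, 6, 3] at index 2.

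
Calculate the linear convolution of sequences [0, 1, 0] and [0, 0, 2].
y[0] = 0×0 = 0; y[1] = 0×0 + 1×0 = 0; y[2] = 0×2 + 1×0 + 0×0 = 0; y[3] = 1×2 + 0×0 = 2; y[4] = 0×2 = 0

[0, 0, 0, 2, 0]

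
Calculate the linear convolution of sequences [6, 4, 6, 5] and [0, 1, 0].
y[0] = 6×0 = 0; y[1] = 6×1 + 4×0 = 6; y[2] = 6×0 + 4×1 + 6×0 = 4; y[3] = 4×0 + 6×1 + 5×0 = 6; y[4] = 6×0 + 5×1 = 5; y[5] = 5×0 = 0

[0, 6, 4, 6, 5, 0]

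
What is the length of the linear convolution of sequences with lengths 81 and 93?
Linear/full convolution length: m + n - 1 = 81 + 93 - 1 = 173

173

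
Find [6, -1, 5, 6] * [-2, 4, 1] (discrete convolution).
y[0] = 6×-2 = -12; y[1] = 6×4 + -1×-2 = 26; y[2] = 6×1 + -1×4 + 5×-2 = -8; y[3] = -1×1 + 5×4 + 6×-2 = 7; y[4] = 5×1 + 6×4 = 29; y[5] = 6×1 = 6

[-12, 26, -8, 7, 29, 6]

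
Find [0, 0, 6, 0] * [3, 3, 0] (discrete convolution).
y[0] = 0×3 = 0; y[1] = 0×3 + 0×3 = 0; y[2] = 0×0 + 0×3 + 6×3 = 18; y[3] = 0×0 + 6×3 + 0×3 = 18; y[4] = 6×0 + 0×3 = 0; y[5] = 0×0 = 0

[0, 0, 18, 18, 0, 0]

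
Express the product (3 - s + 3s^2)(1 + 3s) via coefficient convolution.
Ascending coefficients: a = [3, -1, 3], b = [1, 3]. c[0] = 3×1 = 3; c[1] = 3×3 + -1×1 = 8; c[2] = -1×3 + 3×1 = 0; c[3] = 3×3 = 9. Result coefficients: [3, 8, 0, 9] → 3 + 8s + 9s^3

3 + 8s + 9s^3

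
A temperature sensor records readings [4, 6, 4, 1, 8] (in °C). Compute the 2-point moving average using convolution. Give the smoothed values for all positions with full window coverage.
2-point moving average kernel = [1, 1]. Apply in 'valid' mode (full window coverage): avg[0] = (4 + 6) / 2 = 5.0; avg[1] = (6 + 4) / 2 = 5.0; avg[2] = (4 + 1) / 2 = 2.5; avg[3] = (1 + 8) / 2 = 4.5. Smoothed values: [5.0, 5.0, 2.5, 4.5]

[5.0, 5.0, 2.5, 4.5]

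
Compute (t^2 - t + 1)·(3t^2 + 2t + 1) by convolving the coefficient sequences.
Ascending coefficients: a = [1, -1, 1], b = [1, 2, 3]. c[0] = 1×1 = 1; c[1] = 1×2 + -1×1 = 1; c[2] = 1×3 + -1×2 + 1×1 = 2; c[3] = -1×3 + 1×2 = -1; c[4] = 1×3 = 3. Result coefficients: [1, 1, 2, -1, 3] → 3t^4 - t^3 + 2t^2 + t + 1

3t^4 - t^3 + 2t^2 + t + 1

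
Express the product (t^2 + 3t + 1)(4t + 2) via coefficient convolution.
Ascending coefficients: a = [1, 3, 1], b = [2, 4]. c[0] = 1×2 = 2; c[1] = 1×4 + 3×2 = 10; c[2] = 3×4 + 1×2 = 14; c[3] = 1×4 = 4. Result coefficients: [2, 10, 14, 4] → 4t^3 + 14t^2 + 10t + 2

4t^3 + 14t^2 + 10t + 2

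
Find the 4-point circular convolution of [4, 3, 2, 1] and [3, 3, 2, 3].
Use y[k] = Σ_j x[j]·h[(k-j) mod 4]. y[0] = 4×3 + 3×3 + 2×2 + 1×3 = 28; y[1] = 4×3 + 3×3 + 2×3 + 1×2 = 29; y[2] = 4×2 + 3×3 + 2×3 + 1×3 = 26; y[3] = 4×3 + 3×2 + 2×3 + 1×3 = 27. Result: [28, 29, 26, 27]

[28, 29, 26, 27]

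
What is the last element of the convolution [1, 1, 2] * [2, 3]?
Use y[k] = Σ_i a[i]·b[k-i] at k=3. y[3] = 2×3 = 6

6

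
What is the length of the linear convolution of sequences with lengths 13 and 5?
Linear/full convolution length: m + n - 1 = 13 + 5 - 1 = 17

17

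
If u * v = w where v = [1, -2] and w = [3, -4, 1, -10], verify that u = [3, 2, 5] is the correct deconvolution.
Forward-compute [3, 2, 5] * [1, -2]: w[0] = 3×1 = 3; w[1] = 3×-2 + 2×1 = -4; w[2] = 2×-2 + 5×1 = 1; w[3] = 5×-2 = -10 → [3, -4, 1, -10]. Matches given w = [3, -4, 1, -10], so verified.

Verified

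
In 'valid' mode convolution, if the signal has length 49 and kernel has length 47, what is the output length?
'Valid' mode counts only positions where the kernel fully overlaps the signal: m - n + 1 = 49 - 47 + 1 = 3

3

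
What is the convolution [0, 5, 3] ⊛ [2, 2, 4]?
y[0] = 0×2 = 0; y[1] = 0×2 + 5×2 = 10; y[2] = 0×4 + 5×2 + 3×2 = 16; y[3] = 5×4 + 3×2 = 26; y[4] = 3×4 = 12

[0, 10, 16, 26, 12]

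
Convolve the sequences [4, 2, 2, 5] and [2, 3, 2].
y[0] = 4×2 = 8; y[1] = 4×3 + 2×2 = 16; y[2] = 4×2 + 2×3 + 2×2 = 18; y[3] = 2×2 + 2×3 + 5×2 = 20; y[4] = 2×2 + 5×3 = 19; y[5] = 5×2 = 10

[8, 16, 18, 20, 19, 10]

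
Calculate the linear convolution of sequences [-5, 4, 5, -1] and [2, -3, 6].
y[0] = -5×2 = -10; y[1] = -5×-3 + 4×2 = 23; y[2] = -5×6 + 4×-3 + 5×2 = -32; y[3] = 4×6 + 5×-3 + -1×2 = 7; y[4] = 5×6 + -1×-3 = 33; y[5] = -1×6 = -6

[-10, 23, -32, 7, 33, -6]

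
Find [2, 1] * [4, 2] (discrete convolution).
y[0] = 2×4 = 8; y[1] = 2×2 + 1×4 = 8; y[2] = 1×2 = 2

[8, 8, 2]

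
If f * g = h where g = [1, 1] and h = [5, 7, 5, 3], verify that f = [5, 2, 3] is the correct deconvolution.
Forward-compute [5, 2, 3] * [1, 1]: h[0] = 5×1 = 5; h[1] = 5×1 + 2×1 = 7; h[2] = 2×1 + 3×1 = 5; h[3] = 3×1 = 3 → [5, 7, 5, 3]. Matches given h = [5, 7, 5, 3], so verified.

Verified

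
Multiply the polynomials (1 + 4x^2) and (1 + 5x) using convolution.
Ascending coefficients: a = [1, 0, 4], b = [1, 5]. c[0] = 1×1 = 1; c[1] = 1×5 + 0×1 = 5; c[2] = 0×5 + 4×1 = 4; c[3] = 4×5 = 20. Result coefficients: [1, 5, 4, 20] → 1 + 5x + 4x^2 + 20x^3

1 + 5x + 4x^2 + 20x^3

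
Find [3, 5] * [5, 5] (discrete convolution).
y[0] = 3×5 = 15; y[1] = 3×5 + 5×5 = 40; y[2] = 5×5 = 25

[15, 40, 25]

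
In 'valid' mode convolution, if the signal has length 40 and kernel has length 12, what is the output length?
'Valid' mode counts only positions where the kernel fully overlaps the signal: m - n + 1 = 40 - 12 + 1 = 29

29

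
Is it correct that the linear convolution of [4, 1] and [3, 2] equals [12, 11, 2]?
Recompute linear convolution of [4, 1] and [3, 2]: y[0] = 4×3 = 12; y[1] = 4×2 + 1×3 = 11; y[2] = 1×2 = 2 → [12, 11, 2]. Given [12, 11, 2] matches, so answer: Yes

Yes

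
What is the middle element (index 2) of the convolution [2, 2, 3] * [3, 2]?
Use y[k] = Σ_i a[i]·b[k-i] at k=2. y[2] = 2×2 + 3×3 = 13

13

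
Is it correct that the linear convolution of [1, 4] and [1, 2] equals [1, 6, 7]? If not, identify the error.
Recompute linear convolution of [1, 4] and [1, 2]: y[0] = 1×1 = 1; y[1] = 1×2 + 4×1 = 6; y[2] = 4×2 = 8 → [1, 6, 8]. Compare to given [1, 6, 7]: they differ at index 2: given 7, correct 8, so answer: No

No. Error at index 2: given 7, correct 8.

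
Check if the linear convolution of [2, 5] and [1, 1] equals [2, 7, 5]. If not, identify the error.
Recompute linear convolution of [2, 5] and [1, 1]: y[0] = 2×1 = 2; y[1] = 2×1 + 5×1 = 7; y[2] = 5×1 = 5 → [2, 7, 5]. Given [2, 7, 5] matches, so answer: Yes

Yes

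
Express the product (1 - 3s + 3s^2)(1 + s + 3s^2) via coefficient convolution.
Ascending coefficients: a = [1, -3, 3], b = [1, 1, 3]. c[0] = 1×1 = 1; c[1] = 1×1 + -3×1 = -2; c[2] = 1×3 + -3×1 + 3×1 = 3; c[3] = -3×3 + 3×1 = -6; c[4] = 3×3 = 9. Result coefficients: [1, -2, 3, -6, 9] → 1 - 2s + 3s^2 - 6s^3 + 9s^4

1 - 2s + 3s^2 - 6s^3 + 9s^4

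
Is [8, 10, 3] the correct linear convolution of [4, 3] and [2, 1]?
Recompute linear convolution of [4, 3] and [2, 1]: y[0] = 4×2 = 8; y[1] = 4×1 + 3×2 = 10; y[2] = 3×1 = 3 → [8, 10, 3]. Given [8, 10, 3] matches, so answer: Yes

Yes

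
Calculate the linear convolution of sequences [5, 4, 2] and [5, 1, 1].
y[0] = 5×5 = 25; y[1] = 5×1 + 4×5 = 25; y[2] = 5×1 + 4×1 + 2×5 = 19; y[3] = 4×1 + 2×1 = 6; y[4] = 2×1 = 2

[25, 25, 19, 6, 2]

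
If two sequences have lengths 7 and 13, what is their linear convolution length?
Linear/full convolution length: m + n - 1 = 7 + 13 - 1 = 19

19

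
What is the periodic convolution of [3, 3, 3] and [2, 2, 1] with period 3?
Use y[k] = Σ_j u[j]·v[(k-j) mod 3]. y[0] = 3×2 + 3×1 + 3×2 = 15; y[1] = 3×2 + 3×2 + 3×1 = 15; y[2] = 3×1 + 3×2 + 3×2 = 15. Result: [15, 15, 15]

[15, 15, 15]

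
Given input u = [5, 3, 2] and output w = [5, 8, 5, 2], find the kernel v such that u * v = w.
Output length 4 = len(u) + len(v) - 1 ⇒ len(v) = 2. Solve v forward using v[k] = (w[k] - Σ_{i≥1} u[i]·v[k-i]) / u[0]: v[0] = w[0] / u[0] = 5 / 5 = 1; v[1] = (w[1] - 3×1) / u[0] = (8 - 3×1) / 5 = 1. So v = [1, 1]. Forward-check [5, 3, 2] * [1, 1]: w[0] = 5×1 = 5; w[1] = 5×1 + 3×1 = 8; w[2] = 3×1 + 2×1 = 5; w[3] = 2×1 = 2 → [5, 8, 5, 2] ✓

[1, 1]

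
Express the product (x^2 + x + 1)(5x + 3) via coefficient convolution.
Ascending coefficients: a = [1, 1, 1], b = [3, 5]. c[0] = 1×3 = 3; c[1] = 1×5 + 1×3 = 8; c[2] = 1×5 + 1×3 = 8; c[3] = 1×5 = 5. Result coefficients: [3, 8, 8, 5] → 5x^3 + 8x^2 + 8x + 3

5x^3 + 8x^2 + 8x + 3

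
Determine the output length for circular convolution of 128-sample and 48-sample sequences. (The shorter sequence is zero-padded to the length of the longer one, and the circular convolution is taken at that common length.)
Circular convolution (zero-padding the shorter input) has length max(m, n) = max(128, 48) = 128

128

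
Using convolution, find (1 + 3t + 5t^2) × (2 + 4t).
Ascending coefficients: a = [1, 3, 5], b = [2, 4]. c[0] = 1×2 = 2; c[1] = 1×4 + 3×2 = 10; c[2] = 3×4 + 5×2 = 22; c[3] = 5×4 = 20. Result coefficients: [2, 10, 22, 20] → 2 + 10t + 22t^2 + 20t^3

2 + 10t + 22t^2 + 20t^3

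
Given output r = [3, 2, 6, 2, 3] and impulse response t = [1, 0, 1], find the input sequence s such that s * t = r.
Deconvolve r=[3, 2, 6, 2, 3] by t=[1, 0, 1]. Since t[0]=1, solve forward: s[0] = r[0] / 1 = 3; s[1] = (r[1] - 3×0) / 1 = 2; s[2] = (r[2] - 2×0 - 3×1) / 1 = 3. So s = [3, 2, 3]. Check by forward convolution: r[0] = 3×1 = 3; r[1] = 3×0 + 2×1 = 2; r[2] = 3×1 + 2×0 + 3×1 = 6; r[3] = 2×1 + 3×0 = 2; r[4] = 3×1 = 3

[3, 2, 3]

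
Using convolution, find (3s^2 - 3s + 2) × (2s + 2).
Ascending coefficients: a = [2, -3, 3], b = [2, 2]. c[0] = 2×2 = 4; c[1] = 2×2 + -3×2 = -2; c[2] = -3×2 + 3×2 = 0; c[3] = 3×2 = 6. Result coefficients: [4, -2, 0, 6] → 6s^3 - 2s + 4

6s^3 - 2s + 4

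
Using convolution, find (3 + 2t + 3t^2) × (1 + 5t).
Ascending coefficients: a = [3, 2, 3], b = [1, 5]. c[0] = 3×1 = 3; c[1] = 3×5 + 2×1 = 17; c[2] = 2×5 + 3×1 = 13; c[3] = 3×5 = 15. Result coefficients: [3, 17, 13, 15] → 3 + 17t + 13t^2 + 15t^3

3 + 17t + 13t^2 + 15t^3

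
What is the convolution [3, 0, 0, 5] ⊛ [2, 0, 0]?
y[0] = 3×2 = 6; y[1] = 3×0 + 0×2 = 0; y[2] = 3×0 + 0×0 + 0×2 = 0; y[3] = 0×0 + 0×0 + 5×2 = 10; y[4] = 0×0 + 5×0 = 0; y[5] = 5×0 = 0

[6, 0, 0, 10, 0, 0]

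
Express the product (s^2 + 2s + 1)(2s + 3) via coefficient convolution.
Ascending coefficients: a = [1, 2, 1], b = [3, 2]. c[0] = 1×3 = 3; c[1] = 1×2 + 2×3 = 8; c[2] = 2×2 + 1×3 = 7; c[3] = 1×2 = 2. Result coefficients: [3, 8, 7, 2] → 2s^3 + 7s^2 + 8s + 3

2s^3 + 7s^2 + 8s + 3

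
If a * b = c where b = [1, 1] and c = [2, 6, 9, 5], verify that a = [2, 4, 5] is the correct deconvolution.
Forward-compute [2, 4, 5] * [1, 1]: c[0] = 2×1 = 2; c[1] = 2×1 + 4×1 = 6; c[2] = 4×1 + 5×1 = 9; c[3] = 5×1 = 5 → [2, 6, 9, 5]. Matches given c = [2, 6, 9, 5], so verified.

Verified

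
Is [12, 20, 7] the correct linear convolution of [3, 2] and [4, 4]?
Recompute linear convolution of [3, 2] and [4, 4]: y[0] = 3×4 = 12; y[1] = 3×4 + 2×4 = 20; y[2] = 2×4 = 8 → [12, 20, 8]. Compare to given [12, 20, 7]: they differ at index 2: given 7, correct 8, so answer: No

No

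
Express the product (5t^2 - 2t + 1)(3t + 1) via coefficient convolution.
Ascending coefficients: a = [1, -2, 5], b = [1, 3]. c[0] = 1×1 = 1; c[1] = 1×3 + -2×1 = 1; c[2] = -2×3 + 5×1 = -1; c[3] = 5×3 = 15. Result coefficients: [1, 1, -1, 15] → 15t^3 - t^2 + t + 1

15t^3 - t^2 + t + 1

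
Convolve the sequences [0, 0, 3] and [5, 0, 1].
y[0] = 0×5 = 0; y[1] = 0×0 + 0×5 = 0; y[2] = 0×1 + 0×0 + 3×5 = 15; y[3] = 0×1 + 3×0 = 0; y[4] = 3×1 = 3

[0, 0, 15, 0, 3]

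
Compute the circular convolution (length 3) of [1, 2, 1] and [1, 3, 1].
Use y[k] = Σ_j a[j]·b[(k-j) mod 3]. y[0] = 1×1 + 2×1 + 1×3 = 6; y[1] = 1×3 + 2×1 + 1×1 = 6; y[2] = 1×1 + 2×3 + 1×1 = 8. Result: [6, 6, 8]

[6, 6, 8]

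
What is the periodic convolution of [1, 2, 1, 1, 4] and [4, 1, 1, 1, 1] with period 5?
Use y[k] = Σ_j a[j]·b[(k-j) mod 5]. y[0] = 1×4 + 2×1 + 1×1 + 1×1 + 4×1 = 12; y[1] = 1×1 + 2×4 + 1×1 + 1×1 + 4×1 = 15; y[2] = 1×1 + 2×1 + 1×4 + 1×1 + 4×1 = 12; y[3] = 1×1 + 2×1 + 1×1 + 1×4 + 4×1 = 12; y[4] = 1×1 + 2×1 + 1×1 + 1×1 + 4×4 = 21. Result: [12, 15, 12, 12, 21]

[12, 15, 12, 12, 21]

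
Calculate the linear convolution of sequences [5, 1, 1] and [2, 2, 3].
y[0] = 5×2 = 10; y[1] = 5×2 + 1×2 = 12; y[2] = 5×3 + 1×2 + 1×2 = 19; y[3] = 1×3 + 1×2 = 5; y[4] = 1×3 = 3

[10, 12, 19, 5, 3]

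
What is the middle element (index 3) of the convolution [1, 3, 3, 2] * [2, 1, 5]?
Use y[k] = Σ_i a[i]·b[k-i] at k=3. y[3] = 3×5 + 3×1 + 2×2 = 22

22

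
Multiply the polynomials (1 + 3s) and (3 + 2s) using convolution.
Ascending coefficients: a = [1, 3], b = [3, 2]. c[0] = 1×3 = 3; c[1] = 1×2 + 3×3 = 11; c[2] = 3×2 = 6. Result coefficients: [3, 11, 6] → 3 + 11s + 6s^2

3 + 11s + 6s^2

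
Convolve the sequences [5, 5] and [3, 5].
y[0] = 5×3 = 15; y[1] = 5×5 + 5×3 = 40; y[2] = 5×5 = 25

[15, 40, 25]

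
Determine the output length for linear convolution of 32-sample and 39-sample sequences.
Linear/full convolution length: m + n - 1 = 32 + 39 - 1 = 70

70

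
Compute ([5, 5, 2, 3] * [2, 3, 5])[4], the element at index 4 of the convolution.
Use y[k] = Σ_i a[i]·b[k-i] at k=4. y[4] = 2×5 + 3×3 = 19

19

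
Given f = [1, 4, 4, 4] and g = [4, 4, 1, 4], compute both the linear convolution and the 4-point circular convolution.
Linear: y_lin[0] = 1×4 = 4; y_lin[1] = 1×4 + 4×4 = 20; y_lin[2] = 1×1 + 4×4 + 4×4 = 33; y_lin[3] = 1×4 + 4×1 + 4×4 + 4×4 = 40; y_lin[4] = 4×4 + 4×1 + 4×4 = 36; y_lin[5] = 4×4 + 4×1 = 20; y_lin[6] = 4×4 = 16 → [4, 20, 33, 40, 36, 20, 16]. Circular (length 4): y[0] = 1×4 + 4×4 + 4×1 + 4×4 = 40; y[1] = 1×4 + 4×4 + 4×4 + 4×1 = 40; y[2] = 1×1 + 4×4 + 4×4 + 4×4 = 49; y[3] = 1×4 + 4×1 + 4×4 + 4×4 = 40 → [40, 40, 49, 40]

Linear: [4, 20, 33, 40, 36, 20, 16], Circular: [40, 40, 49, 40]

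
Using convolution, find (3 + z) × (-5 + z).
Ascending coefficients: a = [3, 1], b = [-5, 1]. c[0] = 3×-5 = -15; c[1] = 3×1 + 1×-5 = -2; c[2] = 1×1 = 1. Result coefficients: [-15, -2, 1] → -15 - 2z + z^2

-15 - 2z + z^2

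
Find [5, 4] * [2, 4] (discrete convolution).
y[0] = 5×2 = 10; y[1] = 5×4 + 4×2 = 28; y[2] = 4×4 = 16

[10, 28, 16]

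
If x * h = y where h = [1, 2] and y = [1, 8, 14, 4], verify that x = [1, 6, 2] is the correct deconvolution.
Forward-compute [1, 6, 2] * [1, 2]: y[0] = 1×1 = 1; y[1] = 1×2 + 6×1 = 8; y[2] = 6×2 + 2×1 = 14; y[3] = 2×2 = 4 → [1, 8, 14, 4]. Matches given y = [1, 8, 14, 4], so verified.

Verified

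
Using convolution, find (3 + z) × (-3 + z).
Ascending coefficients: a = [3, 1], b = [-3, 1]. c[0] = 3×-3 = -9; c[1] = 3×1 + 1×-3 = 0; c[2] = 1×1 = 1. Result coefficients: [-9, 0, 1] → -9 + z^2

-9 + z^2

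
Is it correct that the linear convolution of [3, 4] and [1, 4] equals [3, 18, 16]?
Recompute linear convolution of [3, 4] and [1, 4]: y[0] = 3×1 = 3; y[1] = 3×4 + 4×1 = 16; y[2] = 4×4 = 16 → [3, 16, 16]. Compare to given [3, 18, 16]: they differ at index 1: given 18, correct 16, so answer: No

No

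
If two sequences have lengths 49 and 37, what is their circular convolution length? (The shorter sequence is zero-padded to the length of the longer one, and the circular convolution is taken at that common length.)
Circular convolution (zero-padding the shorter input) has length max(m, n) = max(49, 37) = 49

49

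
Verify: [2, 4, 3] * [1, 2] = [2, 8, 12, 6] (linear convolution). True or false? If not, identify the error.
Recompute linear convolution of [2, 4, 3] and [1, 2]: y[0] = 2×1 = 2; y[1] = 2×2 + 4×1 = 8; y[2] = 4×2 + 3×1 = 11; y[3] = 3×2 = 6 → [2, 8, 11, 6]. Compare to given [2, 8, 12, 6]: they differ at index 2: given 12, correct 11, so answer: No

No. Error at index 2: given 12, correct 11.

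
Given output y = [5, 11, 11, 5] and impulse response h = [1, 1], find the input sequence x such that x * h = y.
Deconvolve y=[5, 11, 11, 5] by h=[1, 1]. Since h[0]=1, solve forward: x[0] = y[0] / 1 = 5; x[1] = (y[1] - 5×1) / 1 = 6; x[2] = (y[2] - 6×1) / 1 = 5. So x = [5, 6, 5]. Check by forward convolution: y[0] = 5×1 = 5; y[1] = 5×1 + 6×1 = 11; y[2] = 6×1 + 5×1 = 11; y[3] = 5×1 = 5

[5, 6, 5]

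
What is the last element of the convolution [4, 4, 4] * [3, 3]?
Use y[k] = Σ_i a[i]·b[k-i] at k=3. y[3] = 4×3 = 12

12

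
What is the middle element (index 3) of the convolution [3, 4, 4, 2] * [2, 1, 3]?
Use y[k] = Σ_i a[i]·b[k-i] at k=3. y[3] = 4×3 + 4×1 + 2×2 = 20

20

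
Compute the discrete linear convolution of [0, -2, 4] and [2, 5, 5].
y[0] = 0×2 = 0; y[1] = 0×5 + -2×2 = -4; y[2] = 0×5 + -2×5 + 4×2 = -2; y[3] = -2×5 + 4×5 = 10; y[4] = 4×5 = 20

[0, -4, -2, 10, 20]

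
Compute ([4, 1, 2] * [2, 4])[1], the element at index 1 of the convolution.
Use y[k] = Σ_i a[i]·b[k-i] at k=1. y[1] = 4×4 + 1×2 = 18

18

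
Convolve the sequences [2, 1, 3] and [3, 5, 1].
y[0] = 2×3 = 6; y[1] = 2×5 + 1×3 = 13; y[2] = 2×1 + 1×5 + 3×3 = 16; y[3] = 1×1 + 3×5 = 16; y[4] = 3×1 = 3

[6, 13, 16, 16, 3]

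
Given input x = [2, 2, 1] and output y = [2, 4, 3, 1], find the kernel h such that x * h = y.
Output length 4 = len(x) + len(h) - 1 ⇒ len(h) = 2. Solve h forward using h[k] = (y[k] - Σ_{i≥1} x[i]·h[k-i]) / x[0]: h[0] = y[0] / x[0] = 2 / 2 = 1; h[1] = (y[1] - 2×1) / x[0] = (4 - 2×1) / 2 = 1. So h = [1, 1]. Forward-check [2, 2, 1] * [1, 1]: y[0] = 2×1 = 2; y[1] = 2×1 + 2×1 = 4; y[2] = 2×1 + 1×1 = 3; y[3] = 1×1 = 1 → [2, 4, 3, 1] ✓

[1, 1]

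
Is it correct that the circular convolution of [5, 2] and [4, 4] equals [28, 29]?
Recompute circular convolution of [5, 2] and [4, 4]: y[0] = 5×4 + 2×4 = 28; y[1] = 5×4 + 2×4 = 28 → [28, 28]. Compare to given [28, 29]: they differ at index 1: given 29, correct 28, so answer: No

No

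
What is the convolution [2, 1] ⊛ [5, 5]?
y[0] = 2×5 = 10; y[1] = 2×5 + 1×5 = 15; y[2] = 1×5 = 5

[10, 15, 5]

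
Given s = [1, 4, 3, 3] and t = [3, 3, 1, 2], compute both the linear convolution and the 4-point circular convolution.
Linear: y_lin[0] = 1×3 = 3; y_lin[1] = 1×3 + 4×3 = 15; y_lin[2] = 1×1 + 4×3 + 3×3 = 22; y_lin[3] = 1×2 + 4×1 + 3×3 + 3×3 = 24; y_lin[4] = 4×2 + 3×1 + 3×3 = 20; y_lin[5] = 3×2 + 3×1 = 9; y_lin[6] = 3×2 = 6 → [3, 15, 22, 24, 20, 9, 6]. Circular (length 4): y[0] = 1×3 + 4×2 + 3×1 + 3×3 = 23; y[1] = 1×3 + 4×3 + 3×2 + 3×1 = 24; y[2] = 1×1 + 4×3 + 3×3 + 3×2 = 28; y[3] = 1×2 + 4×1 + 3×3 + 3×3 = 24 → [23, 24, 28, 24]

Linear: [3, 15, 22, 24, 20, 9, 6], Circular: [23, 24, 28, 24]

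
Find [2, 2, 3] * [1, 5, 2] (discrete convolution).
y[0] = 2×1 = 2; y[1] = 2×5 + 2×1 = 12; y[2] = 2×2 + 2×5 + 3×1 = 17; y[3] = 2×2 + 3×5 = 19; y[4] = 3×2 = 6

[2, 12, 17, 19, 6]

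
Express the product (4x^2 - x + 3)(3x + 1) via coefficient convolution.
Ascending coefficients: a = [3, -1, 4], b = [1, 3]. c[0] = 3×1 = 3; c[1] = 3×3 + -1×1 = 8; c[2] = -1×3 + 4×1 = 1; c[3] = 4×3 = 12. Result coefficients: [3, 8, 1, 12] → 12x^3 + x^2 + 8x + 3

12x^3 + x^2 + 8x + 3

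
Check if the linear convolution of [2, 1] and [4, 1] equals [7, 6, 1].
Recompute linear convolution of [2, 1] and [4, 1]: y[0] = 2×4 = 8; y[1] = 2×1 + 1×4 = 6; y[2] = 1×1 = 1 → [8, 6, 1]. Compare to given [7, 6, 1]: they differ at index 0: given 7, correct 8, so answer: No

No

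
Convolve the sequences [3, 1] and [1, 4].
y[0] = 3×1 = 3; y[1] = 3×4 + 1×1 = 13; y[2] = 1×4 = 4

[3, 13, 4]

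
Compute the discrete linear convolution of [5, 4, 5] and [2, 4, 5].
y[0] = 5×2 = 10; y[1] = 5×4 + 4×2 = 28; y[2] = 5×5 + 4×4 + 5×2 = 51; y[3] = 4×5 + 5×4 = 40; y[4] = 5×5 = 25

[10, 28, 51, 40, 25]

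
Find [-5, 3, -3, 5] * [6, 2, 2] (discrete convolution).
y[0] = -5×6 = -30; y[1] = -5×2 + 3×6 = 8; y[2] = -5×2 + 3×2 + -3×6 = -22; y[3] = 3×2 + -3×2 + 5×6 = 30; y[4] = -3×2 + 5×2 = 4; y[5] = 5×2 = 10

[-30, 8, -22, 30, 4, 10]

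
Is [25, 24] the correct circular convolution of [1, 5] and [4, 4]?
Recompute circular convolution of [1, 5] and [4, 4]: y[0] = 1×4 + 5×4 = 24; y[1] = 1×4 + 5×4 = 24 → [24, 24]. Compare to given [25, 24]: they differ at index 0: given 25, correct 24, so answer: No

No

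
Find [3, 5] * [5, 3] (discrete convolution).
y[0] = 3×5 = 15; y[1] = 3×3 + 5×5 = 34; y[2] = 5×3 = 15

[15, 34, 15]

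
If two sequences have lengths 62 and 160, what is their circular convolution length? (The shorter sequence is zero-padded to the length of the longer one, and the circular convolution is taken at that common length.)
Circular convolution (zero-padding the shorter input) has length max(m, n) = max(62, 160) = 160

160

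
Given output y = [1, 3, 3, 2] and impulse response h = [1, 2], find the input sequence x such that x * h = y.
Deconvolve y=[1, 3, 3, 2] by h=[1, 2]. Since h[0]=1, solve forward: x[0] = y[0] / 1 = 1; x[1] = (y[1] - 1×2) / 1 = 1; x[2] = (y[2] - 1×2) / 1 = 1. So x = [1, 1, 1]. Check by forward convolution: y[0] = 1×1 = 1; y[1] = 1×2 + 1×1 = 3; y[2] = 1×2 + 1×1 = 3; y[3] = 1×2 = 2

[1, 1, 1]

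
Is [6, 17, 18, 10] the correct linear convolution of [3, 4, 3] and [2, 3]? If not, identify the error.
Recompute linear convolution of [3, 4, 3] and [2, 3]: y[0] = 3×2 = 6; y[1] = 3×3 + 4×2 = 17; y[2] = 4×3 + 3×2 = 18; y[3] = 3×3 = 9 → [6, 17, 18, 9]. Compare to given [6, 17, 18, 10]: they differ at index 3: given 10, correct 9, so answer: No

No. Error at index 3: given 10, correct 9.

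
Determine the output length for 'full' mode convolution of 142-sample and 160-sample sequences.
Linear/full convolution length: m + n - 1 = 142 + 160 - 1 = 301

301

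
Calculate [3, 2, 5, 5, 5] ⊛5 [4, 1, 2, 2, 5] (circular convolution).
Use y[k] = Σ_j u[j]·v[(k-j) mod 5]. y[0] = 3×4 + 2×5 + 5×2 + 5×2 + 5×1 = 47; y[1] = 3×1 + 2×4 + 5×5 + 5×2 + 5×2 = 56; y[2] = 3×2 + 2×1 + 5×4 + 5×5 + 5×2 = 63; y[3] = 3×2 + 2×2 + 5×1 + 5×4 + 5×5 = 60; y[4] = 3×5 + 2×2 + 5×2 + 5×1 + 5×4 = 54. Result: [47, 56, 63, 60, 54]

[47, 56, 63, 60, 54]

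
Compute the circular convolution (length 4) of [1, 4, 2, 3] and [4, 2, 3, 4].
Use y[k] = Σ_j u[j]·v[(k-j) mod 4]. y[0] = 1×4 + 4×4 + 2×3 + 3×2 = 32; y[1] = 1×2 + 4×4 + 2×4 + 3×3 = 35; y[2] = 1×3 + 4×2 + 2×4 + 3×4 = 31; y[3] = 1×4 + 4×3 + 2×2 + 3×4 = 32. Result: [32, 35, 31, 32]

[32, 35, 31, 32]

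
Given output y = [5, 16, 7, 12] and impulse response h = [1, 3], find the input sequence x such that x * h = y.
Deconvolve y=[5, 16, 7, 12] by h=[1, 3]. Since h[0]=1, solve forward: x[0] = y[0] / 1 = 5; x[1] = (y[1] - 5×3) / 1 = 1; x[2] = (y[2] - 1×3) / 1 = 4. So x = [5, 1, 4]. Check by forward convolution: y[0] = 5×1 = 5; y[1] = 5×3 + 1×1 = 16; y[2] = 1×3 + 4×1 = 7; y[3] = 4×3 = 12

[5, 1, 4]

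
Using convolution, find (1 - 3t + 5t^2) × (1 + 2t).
Ascending coefficients: a = [1, -3, 5], b = [1, 2]. c[0] = 1×1 = 1; c[1] = 1×2 + -3×1 = -1; c[2] = -3×2 + 5×1 = -1; c[3] = 5×2 = 10. Result coefficients: [1, -1, -1, 10] → 1 - t - t^2 + 10t^3

1 - t - t^2 + 10t^3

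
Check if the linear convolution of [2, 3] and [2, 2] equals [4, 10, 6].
Recompute linear convolution of [2, 3] and [2, 2]: y[0] = 2×2 = 4; y[1] = 2×2 + 3×2 = 10; y[2] = 3×2 = 6 → [4, 10, 6]. Given [4, 10, 6] matches, so answer: Yes

Yes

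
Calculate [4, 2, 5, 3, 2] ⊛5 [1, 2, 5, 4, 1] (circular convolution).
Use y[k] = Σ_j s[j]·t[(k-j) mod 5]. y[0] = 4×1 + 2×1 + 5×4 + 3×5 + 2×2 = 45; y[1] = 4×2 + 2×1 + 5×1 + 3×4 + 2×5 = 37; y[2] = 4×5 + 2×2 + 5×1 + 3×1 + 2×4 = 40; y[3] = 4×4 + 2×5 + 5×2 + 3×1 + 2×1 = 41; y[4] = 4×1 + 2×4 + 5×5 + 3×2 + 2×1 = 45. Result: [45, 37, 40, 41, 45]

[45, 37, 40, 41, 45]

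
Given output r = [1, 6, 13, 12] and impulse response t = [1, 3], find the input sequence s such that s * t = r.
Deconvolve r=[1, 6, 13, 12] by t=[1, 3]. Since t[0]=1, solve forward: s[0] = r[0] / 1 = 1; s[1] = (r[1] - 1×3) / 1 = 3; s[2] = (r[2] - 3×3) / 1 = 4. So s = [1, 3, 4]. Check by forward convolution: r[0] = 1×1 = 1; r[1] = 1×3 + 3×1 = 6; r[2] = 3×3 + 4×1 = 13; r[3] = 4×3 = 12

[1, 3, 4]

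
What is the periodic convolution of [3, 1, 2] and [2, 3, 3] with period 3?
Use y[k] = Σ_j x[j]·h[(k-j) mod 3]. y[0] = 3×2 + 1×3 + 2×3 = 15; y[1] = 3×3 + 1×2 + 2×3 = 17; y[2] = 3×3 + 1×3 + 2×2 = 16. Result: [15, 17, 16]

[15, 17, 16]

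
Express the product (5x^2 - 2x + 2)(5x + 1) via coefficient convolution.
Ascending coefficients: a = [2, -2, 5], b = [1, 5]. c[0] = 2×1 = 2; c[1] = 2×5 + -2×1 = 8; c[2] = -2×5 + 5×1 = -5; c[3] = 5×5 = 25. Result coefficients: [2, 8, -5, 25] → 25x^3 - 5x^2 + 8x + 2

25x^3 - 5x^2 + 8x + 2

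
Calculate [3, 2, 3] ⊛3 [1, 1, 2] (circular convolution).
Use y[k] = Σ_j x[j]·h[(k-j) mod 3]. y[0] = 3×1 + 2×2 + 3×1 = 10; y[1] = 3×1 + 2×1 + 3×2 = 11; y[2] = 3×2 + 2×1 + 3×1 = 11. Result: [10, 11, 11]

[10, 11, 11]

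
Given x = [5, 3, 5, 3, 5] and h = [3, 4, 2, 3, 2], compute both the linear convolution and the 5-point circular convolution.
Linear: y_lin[0] = 5×3 = 15; y_lin[1] = 5×4 + 3×3 = 29; y_lin[2] = 5×2 + 3×4 + 5×3 = 37; y_lin[3] = 5×3 + 3×2 + 5×4 + 3×3 = 50; y_lin[4] = 5×2 + 3×3 + 5×2 + 3×4 + 5×3 = 56; y_lin[5] = 3×2 + 5×3 + 3×2 + 5×4 = 47; y_lin[6] = 5×2 + 3×3 + 5×2 = 29; y_lin[7] = 3×2 + 5×3 = 21; y_lin[8] = 5×2 = 10 → [15, 29, 37, 50, 56, 47, 29, 21, 10]. Circular (length 5): y[0] = 5×3 + 3×2 + 5×3 + 3×2 + 5×4 = 62; y[1] = 5×4 + 3×3 + 5×2 + 3×3 + 5×2 = 58; y[2] = 5×2 + 3×4 + 5×3 + 3×2 + 5×3 = 58; y[3] = 5×3 + 3×2 + 5×4 + 3×3 + 5×2 = 60; y[4] = 5×2 + 3×3 + 5×2 + 3×4 + 5×3 = 56 → [62, 58, 58, 60, 56]

Linear: [15, 29, 37, 50, 56, 47, 29, 21, 10], Circular: [62, 58, 58, 60, 56]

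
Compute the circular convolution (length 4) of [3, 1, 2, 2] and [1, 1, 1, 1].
Use y[k] = Σ_j x[j]·h[(k-j) mod 4]. y[0] = 3×1 + 1×1 + 2×1 + 2×1 = 8; y[1] = 3×1 + 1×1 + 2×1 + 2×1 = 8; y[2] = 3×1 + 1×1 + 2×1 + 2×1 = 8; y[3] = 3×1 + 1×1 + 2×1 + 2×1 = 8. Result: [8, 8, 8, 8]

[8, 8, 8, 8]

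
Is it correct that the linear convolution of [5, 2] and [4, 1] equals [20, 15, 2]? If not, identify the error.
Recompute linear convolution of [5, 2] and [4, 1]: y[0] = 5×4 = 20; y[1] = 5×1 + 2×4 = 13; y[2] = 2×1 = 2 → [20, 13, 2]. Compare to given [20, 15, 2]: they differ at index 1: given 15, correct 13, so answer: No

No. Error at index 1: given 15, correct 13.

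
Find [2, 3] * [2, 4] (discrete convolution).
y[0] = 2×2 = 4; y[1] = 2×4 + 3×2 = 14; y[2] = 3×4 = 12

[4, 14, 12]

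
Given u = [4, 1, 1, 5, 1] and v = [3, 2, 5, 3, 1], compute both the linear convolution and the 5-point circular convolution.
Linear: y_lin[0] = 4×3 = 12; y_lin[1] = 4×2 + 1×3 = 11; y_lin[2] = 4×5 + 1×2 + 1×3 = 25; y_lin[3] = 4×3 + 1×5 + 1×2 + 5×3 = 34; y_lin[4] = 4×1 + 1×3 + 1×5 + 5×2 + 1×3 = 25; y_lin[5] = 1×1 + 1×3 + 5×5 + 1×2 = 31; y_lin[6] = 1×1 + 5×3 + 1×5 = 21; y_lin[7] = 5×1 + 1×3 = 8; y_lin[8] = 1×1 = 1 → [12, 11, 25, 34, 25, 31, 21, 8, 1]. Circular (length 5): y[0] = 4×3 + 1×1 + 1×3 + 5×5 + 1×2 = 43; y[1] = 4×2 + 1×3 + 1×1 + 5×3 + 1×5 = 32; y[2] = 4×5 + 1×2 + 1×3 + 5×1 + 1×3 = 33; y[3] = 4×3 + 1×5 + 1×2 + 5×3 + 1×1 = 35; y[4] = 4×1 + 1×3 + 1×5 + 5×2 + 1×3 = 25 → [43, 32, 33, 35, 25]

Linear: [12, 11, 25, 34, 25, 31, 21, 8, 1], Circular: [43, 32, 33, 35, 25]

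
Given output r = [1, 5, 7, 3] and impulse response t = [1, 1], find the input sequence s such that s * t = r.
Deconvolve r=[1, 5, 7, 3] by t=[1, 1]. Since t[0]=1, solve forward: s[0] = r[0] / 1 = 1; s[1] = (r[1] - 1×1) / 1 = 4; s[2] = (r[2] - 4×1) / 1 = 3. So s = [1, 4, 3]. Check by forward convolution: r[0] = 1×1 = 1; r[1] = 1×1 + 4×1 = 5; r[2] = 4×1 + 3×1 = 7; r[3] = 3×1 = 3

[1, 4, 3]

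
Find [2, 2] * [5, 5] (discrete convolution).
y[0] = 2×5 = 10; y[1] = 2×5 + 2×5 = 20; y[2] = 2×5 = 10

[10, 20, 10]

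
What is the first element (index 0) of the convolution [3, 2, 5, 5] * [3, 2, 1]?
Use y[k] = Σ_i a[i]·b[k-i] at k=0. y[0] = 3×3 = 9

9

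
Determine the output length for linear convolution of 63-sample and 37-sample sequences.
Linear/full convolution length: m + n - 1 = 63 + 37 - 1 = 99

99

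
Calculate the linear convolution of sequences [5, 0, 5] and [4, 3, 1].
y[0] = 5×4 = 20; y[1] = 5×3 + 0×4 = 15; y[2] = 5×1 + 0×3 + 5×4 = 25; y[3] = 0×1 + 5×3 = 15; y[4] = 5×1 = 5

[20, 15, 25, 15, 5]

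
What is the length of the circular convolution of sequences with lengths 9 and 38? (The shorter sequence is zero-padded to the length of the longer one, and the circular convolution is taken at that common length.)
Circular convolution (zero-padding the shorter input) has length max(m, n) = max(9, 38) = 38

38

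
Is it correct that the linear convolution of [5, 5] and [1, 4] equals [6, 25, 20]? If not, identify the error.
Recompute linear convolution of [5, 5] and [1, 4]: y[0] = 5×1 = 5; y[1] = 5×4 + 5×1 = 25; y[2] = 5×4 = 20 → [5, 25, 20]. Compare to given [6, 25, 20]: they differ at index 0: given 6, correct 5, so answer: No

No. Error at index 0: given 6, correct 5.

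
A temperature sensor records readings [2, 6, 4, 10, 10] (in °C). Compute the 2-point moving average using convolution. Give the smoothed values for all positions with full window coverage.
2-point moving average kernel = [1, 1]. Apply in 'valid' mode (full window coverage): avg[0] = (2 + 6) / 2 = 4.0; avg[1] = (6 + 4) / 2 = 5.0; avg[2] = (4 + 10) / 2 = 7.0; avg[3] = (10 + 10) / 2 = 10.0. Smoothed values: [4.0, 5.0, 7.0, 10.0]

[4.0, 5.0, 7.0, 10.0]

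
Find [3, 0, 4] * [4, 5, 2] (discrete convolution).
y[0] = 3×4 = 12; y[1] = 3×5 + 0×4 = 15; y[2] = 3×2 + 0×5 + 4×4 = 22; y[3] = 0×2 + 4×5 = 20; y[4] = 4×2 = 8

[12, 15, 22, 20, 8]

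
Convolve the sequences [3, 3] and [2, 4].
y[0] = 3×2 = 6; y[1] = 3×4 + 3×2 = 18; y[2] = 3×4 = 12

[6, 18, 12]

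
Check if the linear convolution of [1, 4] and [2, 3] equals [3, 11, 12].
Recompute linear convolution of [1, 4] and [2, 3]: y[0] = 1×2 = 2; y[1] = 1×3 + 4×2 = 11; y[2] = 4×3 = 12 → [2, 11, 12]. Compare to given [3, 11, 12]: they differ at index 0: given 3, correct 2, so answer: No

No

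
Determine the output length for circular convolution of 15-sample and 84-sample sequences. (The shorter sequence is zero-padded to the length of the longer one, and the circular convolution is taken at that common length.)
Circular convolution (zero-padding the shorter input) has length max(m, n) = max(15, 84) = 84

84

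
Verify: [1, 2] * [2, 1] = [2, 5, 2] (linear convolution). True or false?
Recompute linear convolution of [1, 2] and [2, 1]: y[0] = 1×2 = 2; y[1] = 1×1 + 2×2 = 5; y[2] = 2×1 = 2 → [2, 5, 2]. Given [2, 5, 2] matches, so answer: Yes

Yes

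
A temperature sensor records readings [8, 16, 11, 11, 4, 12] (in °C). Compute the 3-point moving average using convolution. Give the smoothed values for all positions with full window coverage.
3-point moving average kernel = [1, 1, 1]. Apply in 'valid' mode (full window coverage): avg[0] = (8 + 16 + 11) / 3 = 11.67; avg[1] = (16 + 11 + 11) / 3 = 12.67; avg[2] = (11 + 11 + 4) / 3 = 8.67; avg[3] = (11 + 4 + 12) / 3 = 9.0. Smoothed values: [11.67, 12.67, 8.67, 9.0]

[11.67, 12.67, 8.67, 9.0]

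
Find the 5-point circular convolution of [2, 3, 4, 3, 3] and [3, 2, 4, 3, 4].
Use y[k] = Σ_j a[j]·b[(k-j) mod 5]. y[0] = 2×3 + 3×4 + 4×3 + 3×4 + 3×2 = 48; y[1] = 2×2 + 3×3 + 4×4 + 3×3 + 3×4 = 50; y[2] = 2×4 + 3×2 + 4×3 + 3×4 + 3×3 = 47; y[3] = 2×3 + 3×4 + 4×2 + 3×3 + 3×4 = 47; y[4] = 2×4 + 3×3 + 4×4 + 3×2 + 3×3 = 48. Result: [48, 50, 47, 47, 48]

[48, 50, 47, 47, 48]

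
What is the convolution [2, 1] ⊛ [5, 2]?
y[0] = 2×5 = 10; y[1] = 2×2 + 1×5 = 9; y[2] = 1×2 = 2

[10, 9, 2]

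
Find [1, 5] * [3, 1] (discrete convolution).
y[0] = 1×3 = 3; y[1] = 1×1 + 5×3 = 16; y[2] = 5×1 = 5

[3, 16, 5]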